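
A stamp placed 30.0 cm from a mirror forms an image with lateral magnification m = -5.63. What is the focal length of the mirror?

m = −d_i/d_o ⇒ d_i = −m·d_o = −(-5.63)·(30.0) = 168.9 cm.
1/f = 1/d_o + 1/d_i = 1/(30.0) + 1/(168.9) = 0.03925, so f = 25.5 cm.
Since f is positive, the mirror is concave.

f = 25.5 cm (concave)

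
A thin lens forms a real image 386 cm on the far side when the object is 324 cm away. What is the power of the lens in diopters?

P = +0.568 D

d_i = +386 cm.
1/f = 1/d_o + 1/d_i = 1/(324) + 1/(386) = 0.005677 cm⁻¹.
f = 176.1 cm = 1.761 m, so P = 1/f = +0.568 D.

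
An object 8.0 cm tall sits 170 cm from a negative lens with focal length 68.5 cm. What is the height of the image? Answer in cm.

2.30 cm

For a negative lens, f = -68.5 cm.
1/d_i = 1/f − 1/d_o = 1/(-68.50) − 1/(170) = -0.02048, so d_i = -48.83 cm.
m = −d_i/d_o = +0.2872.
|h_i| = |m|·h_o = 0.2872 × 8.0 = 2.30 cm. The image is virtual, upright and reduced, on the same side as the object.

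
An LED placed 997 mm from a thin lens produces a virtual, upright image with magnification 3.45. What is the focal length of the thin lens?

m = −d_i/d_o ⇒ d_i = −m·d_o = −(+3.45)·(997) = -3440 mm.
1/f = 1/d_o + 1/d_i = 1/(997) + 1/(-3440) = 0.0007123, so f = 1400 mm.
Since f is positive, the thin lens is converging.

f = 1400 mm (converging)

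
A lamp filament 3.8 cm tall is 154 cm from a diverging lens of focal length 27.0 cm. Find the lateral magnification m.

For a diverging lens, f = -27.0 cm.
1/d_i = 1/f − 1/d_o = 1/(-27.00) − 1/(154) = -0.04353, so d_i = -22.97 cm.
m = −d_i/d_o = −(-22.97)/(154) = +0.149.
The image is virtual, upright and reduced, on the same side as the object.

m = +0.149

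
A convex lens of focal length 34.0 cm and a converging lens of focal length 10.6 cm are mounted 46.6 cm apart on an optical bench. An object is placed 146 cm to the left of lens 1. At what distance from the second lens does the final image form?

Lens 1: 1/d_i1 = 1/f₁ − 1/d_o1 = 1/(34.0) − 1/(146) = 0.02256, so d_i1 = 44.32 cm.
The intermediate image is 44.32 cm to the right of lens 1, which is 46.6 − (44.32) = 2.280 cm to the left of lens 2, so d_o2 = +2.280 cm.
Lens 2: 1/d_i2 = 1/f₂ − 1/d_o2 = 1/(10.6) − 1/(2.280) = -0.3443, so d_i2 = -2.90 cm.
The final image is virtual, 2.90 cm to the left of lens 2 (overall magnification ≈ -0.39).

2.90 cm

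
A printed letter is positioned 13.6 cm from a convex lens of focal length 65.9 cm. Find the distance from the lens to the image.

Thin-lens equation: 1/d_i = 1/f − 1/d_o = 1/(65.90) − 1/(13.6) = 0.01517 − 0.07353 = -0.05835, so d_i = -17.1 cm.
The image is virtual, upright and enlarged, on the same side as the object.

17.1 cm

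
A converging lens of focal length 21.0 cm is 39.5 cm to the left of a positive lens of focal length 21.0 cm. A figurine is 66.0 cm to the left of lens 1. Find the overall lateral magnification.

Lens 1: 1/d_i1 = 1/(21.0) − 1/(66.0) = 0.03247, so d_i1 = 30.80 cm; m₁ = −d_i1/d_o1 = -0.4667.
d_o2 = 39.5 − (30.80) = 8.700 cm.
Lens 2: 1/d_i2 = 1/(21.0) − 1/(8.700) = -0.06732, so d_i2 = -14.85 cm; m₂ = −d_i2/d_o2 = +1.707.
m = m₁·m₂ = (-0.4667)(+1.707) = -0.797.

m = -0.797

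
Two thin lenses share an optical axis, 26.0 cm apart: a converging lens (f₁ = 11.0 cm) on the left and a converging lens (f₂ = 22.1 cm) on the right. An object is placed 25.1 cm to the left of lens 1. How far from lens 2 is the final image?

Lens 1: 1/d_i1 = 1/f₁ − 1/d_o1 = 1/(11.0) − 1/(25.1) = 0.05107, so d_i1 = 19.58 cm.
The intermediate image is 19.58 cm to the right of lens 1, which is 26.0 − (19.58) = 6.420 cm to the left of lens 2, so d_o2 = +6.420 cm.
Lens 2: 1/d_i2 = 1/f₂ − 1/d_o2 = 1/(22.1) − 1/(6.420) = -0.1105, so d_i2 = -9.05 cm.
The final image is virtual, 9.05 cm to the left of lens 2 (overall magnification ≈ -1.1).

9.05 cm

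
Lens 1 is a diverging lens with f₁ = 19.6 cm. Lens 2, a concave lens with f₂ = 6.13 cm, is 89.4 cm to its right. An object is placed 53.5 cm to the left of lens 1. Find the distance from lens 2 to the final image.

Lens 1 is diverging, so f₁ = −19.6 cm.
Lens 1: 1/d_i1 = 1/f₁ − 1/d_o1 = 1/(-19.6) − 1/(53.5) = -0.06971, so d_i1 = -14.34 cm.
The intermediate image is 14.34 cm to the left of lens 1 (virtual), which is 89.4 − (-14.34) = 103.7 cm to the left of lens 2, so d_o2 = +103.7 cm.
Lens 2 is diverging, so f₂ = −6.13 cm.
Lens 2: 1/d_i2 = 1/f₂ − 1/d_o2 = 1/(-6.13) − 1/(103.7) = -0.1728, so d_i2 = -5.79 cm.
The final image is virtual, 5.79 cm to the left of lens 2 (overall magnification ≈ 0.015).

5.79 cm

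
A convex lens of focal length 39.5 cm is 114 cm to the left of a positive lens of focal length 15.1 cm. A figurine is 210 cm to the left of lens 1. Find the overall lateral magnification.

m = +0.0696

Lens 1: 1/d_i1 = 1/(39.5) − 1/(210) = 0.02055, so d_i1 = 48.65 cm; m₁ = −d_i1/d_o1 = -0.2317.
d_o2 = 114 − (48.65) = 65.35 cm.
Lens 2: 1/d_i2 = 1/(15.1) − 1/(65.35) = 0.05092, so d_i2 = 19.64 cm; m₂ = −d_i2/d_o2 = -0.3005.
m = m₁·m₂ = (-0.2317)(-0.3005) = +0.0696.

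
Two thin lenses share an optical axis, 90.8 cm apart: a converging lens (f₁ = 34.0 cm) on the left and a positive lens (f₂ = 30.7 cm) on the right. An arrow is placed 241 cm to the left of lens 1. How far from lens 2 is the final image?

76.6 cm

Lens 1: 1/d_i1 = 1/f₁ − 1/d_o1 = 1/(34.0) − 1/(241) = 0.02526, so d_i1 = 39.58 cm.
The intermediate image is 39.58 cm to the right of lens 1, which is 90.8 − (39.58) = 51.22 cm to the left of lens 2, so d_o2 = +51.22 cm.
Lens 2: 1/d_i2 = 1/f₂ − 1/d_o2 = 1/(30.7) − 1/(51.22) = 0.01305, so d_i2 = 76.6 cm.
The final image is real, 76.6 cm to the right of lens 2 (overall magnification ≈ 0.25).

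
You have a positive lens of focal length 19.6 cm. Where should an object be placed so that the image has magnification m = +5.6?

m = −d_i/d_o ⇒ d_i = −m·d_o.
1/f = 1/d_o + 1/d_i = 1/d_o − 1/(m·d_o) = (1 − 1/m)/d_o, so d_o = f(1 − 1/m) = (19.60)(1 − 1/(+5.6)) = 16.1 cm.

16.1 cm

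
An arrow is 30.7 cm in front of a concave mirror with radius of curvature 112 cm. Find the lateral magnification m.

m = +2.21

f = R/2 = 112/2 = 56.00 cm.
1/d_i = 1/f − 1/d_o = 1/(56.00) − 1/(30.7) = -0.01472, so d_i = -67.95 cm.
m = −d_i/d_o = −(-67.95)/(30.7) = +2.21.
The image is virtual, upright and enlarged, behind the mirror.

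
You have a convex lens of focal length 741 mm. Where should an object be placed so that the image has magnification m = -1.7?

1180 mm

m = −d_i/d_o ⇒ d_i = −m·d_o.
1/f = 1/d_o + 1/d_i = 1/d_o − 1/(m·d_o) = (1 − 1/m)/d_o, so d_o = f(1 − 1/m) = (741.0)(1 − 1/(-1.7)) = 1180 mm.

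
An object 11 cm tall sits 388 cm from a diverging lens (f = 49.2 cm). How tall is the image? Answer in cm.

1.24 cm

For a diverging lens, f = -49.2 cm.
1/d_i = 1/f − 1/d_o = 1/(-49.20) − 1/(388) = -0.02290, so d_i = -43.66 cm.
m = −d_i/d_o = +0.1125.
|h_i| = |m|·h_o = 0.1125 × 11 = 1.24 cm. The image is virtual, upright and reduced, on the same side as the object.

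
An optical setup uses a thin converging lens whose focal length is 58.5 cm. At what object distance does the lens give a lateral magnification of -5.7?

68.8 cm

m = −d_i/d_o ⇒ d_i = −m·d_o.
1/f = 1/d_o + 1/d_i = 1/d_o − 1/(m·d_o) = (1 − 1/m)/d_o, so d_o = f(1 − 1/m) = (58.50)(1 − 1/(-5.7)) = 68.8 cm.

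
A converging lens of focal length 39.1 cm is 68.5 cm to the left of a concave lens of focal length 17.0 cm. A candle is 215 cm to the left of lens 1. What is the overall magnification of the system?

m = -0.100

Lens 1: 1/d_i1 = 1/(39.1) − 1/(215) = 0.02092, so d_i1 = 47.79 cm; m₁ = −d_i1/d_o1 = -0.2223.
d_o2 = 68.5 − (47.79) = 20.71 cm.
f₂ = −17.0 cm (diverging).
Lens 2: 1/d_i2 = 1/(-17.0) − 1/(20.71) = -0.1071, so d_i2 = -9.336 cm; m₂ = −d_i2/d_o2 = +0.4508.
m = m₁·m₂ = (-0.2223)(+0.4508) = -0.100.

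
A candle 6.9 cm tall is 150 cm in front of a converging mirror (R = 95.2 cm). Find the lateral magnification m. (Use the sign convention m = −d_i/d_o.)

m = -0.465

f = R/2 = 95.2/2 = 47.60 cm.
1/d_i = 1/f − 1/d_o = 1/(47.60) − 1/(150) = 0.01434, so d_i = 69.73 cm.
m = −d_i/d_o = −(69.73)/(150) = -0.465.
The image is real, inverted and reduced, in front of the mirror.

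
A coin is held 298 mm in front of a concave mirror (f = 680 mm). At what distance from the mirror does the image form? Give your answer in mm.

530 mm

Mirror equation: 1/v = 1/f − 1/u = 1/(680.0) − 1/(298) = 0.001471 − 0.003356 = -0.001885, so v = -530 mm.
The image is virtual, upright and enlarged, behind the mirror.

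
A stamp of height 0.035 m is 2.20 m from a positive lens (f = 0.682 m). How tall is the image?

1/d_i = 1/f − 1/d_o = 1/(0.6820) − 1/(2.20) = 1.012, so d_i = 0.9884 m.
m = −d_i/d_o = -0.4493.
|h_i| = |m|·h_o = 0.4493 × 0.035 = 0.0157 m. The image is real, inverted and reduced, on the far side of the lens.

0.0157 m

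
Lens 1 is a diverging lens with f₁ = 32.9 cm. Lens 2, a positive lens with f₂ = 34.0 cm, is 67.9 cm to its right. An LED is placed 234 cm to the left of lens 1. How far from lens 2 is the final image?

52.4 cm

Lens 1 is diverging, so f₁ = −32.9 cm.
Lens 1: 1/d_i1 = 1/f₁ − 1/d_o1 = 1/(-32.9) − 1/(234) = -0.03467, so d_i1 = -28.84 cm.
The intermediate image is 28.84 cm to the left of lens 1 (virtual), which is 67.9 − (-28.84) = 96.74 cm to the left of lens 2, so d_o2 = +96.74 cm.
Lens 2: 1/d_i2 = 1/f₂ − 1/d_o2 = 1/(34.0) − 1/(96.74) = 0.01907, so d_i2 = 52.4 cm.
The final image is real, 52.4 cm to the right of lens 2 (overall magnification ≈ -0.067).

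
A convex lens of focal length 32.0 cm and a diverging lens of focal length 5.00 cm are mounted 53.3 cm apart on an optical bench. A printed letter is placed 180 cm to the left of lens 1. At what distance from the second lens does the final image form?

Lens 1: 1/d_i1 = 1/f₁ − 1/d_o1 = 1/(32.0) − 1/(180) = 0.02569, so d_i1 = 38.92 cm.
The intermediate image is 38.92 cm to the right of lens 1, which is 53.3 − (38.92) = 14.38 cm to the left of lens 2, so d_o2 = +14.38 cm.
Lens 2 is diverging, so f₂ = −5.00 cm.
Lens 2: 1/d_i2 = 1/f₂ − 1/d_o2 = 1/(-5.00) − 1/(14.38) = -0.2695, so d_i2 = -3.71 cm.
The final image is virtual, 3.71 cm to the left of lens 2 (overall magnification ≈ -0.056).

3.71 cm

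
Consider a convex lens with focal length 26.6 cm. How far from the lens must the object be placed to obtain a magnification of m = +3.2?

18.3 cm

m = −d_i/d_o ⇒ d_i = −m·d_o.
1/f = 1/d_o + 1/d_i = 1/d_o − 1/(m·d_o) = (1 − 1/m)/d_o, so d_o = f(1 − 1/m) = (26.60)(1 − 1/(+3.2)) = 18.3 cm.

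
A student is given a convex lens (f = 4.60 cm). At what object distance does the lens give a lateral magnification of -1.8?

m = −d_i/d_o ⇒ d_i = −m·d_o.
1/f = 1/d_o + 1/d_i = 1/d_o − 1/(m·d_o) = (1 − 1/m)/d_o, so d_o = f(1 − 1/m) = (4.600)(1 − 1/(-1.8)) = 7.16 cm.

7.16 cm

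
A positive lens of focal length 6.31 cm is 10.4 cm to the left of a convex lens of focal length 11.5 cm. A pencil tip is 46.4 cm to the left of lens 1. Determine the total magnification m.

Lens 1: 1/d_i1 = 1/(6.31) − 1/(46.4) = 0.1369, so d_i1 = 7.303 cm; m₁ = −d_i1/d_o1 = -0.1574.
d_o2 = 10.4 − (7.303) = 3.097 cm.
Lens 2: 1/d_i2 = 1/(11.5) − 1/(3.097) = -0.2359, so d_i2 = -4.238 cm; m₂ = −d_i2/d_o2 = +1.369.
m = m₁·m₂ = (-0.1574)(+1.369) = -0.215.

m = -0.215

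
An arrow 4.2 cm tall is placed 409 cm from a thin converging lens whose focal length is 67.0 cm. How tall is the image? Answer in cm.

0.823 cm

1/d_i = 1/f − 1/d_o = 1/(67.00) − 1/(409) = 0.01248, so d_i = 80.13 cm.
m = −d_i/d_o = -0.1959.
|h_i| = |m|·h_o = 0.1959 × 4.2 = 0.823 cm. The image is real, inverted and reduced, on the far side of the lens.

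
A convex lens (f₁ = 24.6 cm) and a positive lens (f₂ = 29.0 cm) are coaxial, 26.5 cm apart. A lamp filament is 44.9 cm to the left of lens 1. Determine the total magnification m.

m = -0.618

Lens 1: 1/d_i1 = 1/(24.6) − 1/(44.9) = 0.01838, so d_i1 = 54.41 cm; m₁ = −d_i1/d_o1 = -1.212.
d_o2 = 26.5 − (54.41) = -27.91 cm (virtual object).
Lens 2: 1/d_i2 = 1/(29.0) − 1/(-27.91) = 0.07031, so d_i2 = 14.22 cm; m₂ = −d_i2/d_o2 = +0.5096.
m = m₁·m₂ = (-1.212)(+0.5096) = -0.618.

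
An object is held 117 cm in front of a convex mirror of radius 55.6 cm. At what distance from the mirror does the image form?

22.5 cm

f = R/2 = 55.6/2 = 27.80 cm; for a convex mirror, f = -27.80 cm.
Mirror equation: 1/v = 1/f − 1/u = 1/(-27.80) − 1/(117) = -0.03597 − 0.008547 = -0.04452, so v = -22.5 cm.
The image is virtual, upright and reduced, behind the mirror.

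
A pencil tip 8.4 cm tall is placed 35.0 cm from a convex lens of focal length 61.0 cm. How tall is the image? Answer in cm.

1/d_i = 1/f − 1/d_o = 1/(61.00) − 1/(35.0) = -0.01218, so d_i = -82.12 cm.
m = −d_i/d_o = +2.346.
|h_i| = |m|·h_o = 2.346 × 8.4 = 19.7 cm. The image is virtual, upright and enlarged, on the same side as the object.

19.7 cm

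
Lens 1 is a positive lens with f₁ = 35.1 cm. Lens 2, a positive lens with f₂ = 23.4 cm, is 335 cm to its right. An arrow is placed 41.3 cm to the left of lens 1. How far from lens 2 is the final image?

Lens 1: 1/d_i1 = 1/f₁ − 1/d_o1 = 1/(35.1) − 1/(41.3) = 0.004277, so d_i1 = 233.8 cm.
The intermediate image is 233.8 cm to the right of lens 1, which is 335 − (233.8) = 101.2 cm to the left of lens 2, so d_o2 = +101.2 cm.
Lens 2: 1/d_i2 = 1/f₂ − 1/d_o2 = 1/(23.4) − 1/(101.2) = 0.03285, so d_i2 = 30.4 cm.
The final image is real, 30.4 cm to the right of lens 2 (overall magnification ≈ 1.7).

30.4 cm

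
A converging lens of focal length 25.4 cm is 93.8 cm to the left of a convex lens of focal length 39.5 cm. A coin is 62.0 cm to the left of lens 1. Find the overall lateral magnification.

m = +2.43

Lens 1: 1/d_i1 = 1/(25.4) − 1/(62.0) = 0.02324, so d_i1 = 43.03 cm; m₁ = −d_i1/d_o1 = -0.6940.
d_o2 = 93.8 − (43.03) = 50.77 cm.
Lens 2: 1/d_i2 = 1/(39.5) − 1/(50.77) = 0.005620, so d_i2 = 177.9 cm; m₂ = −d_i2/d_o2 = -3.505.
m = m₁·m₂ = (-0.6940)(-3.505) = +2.43.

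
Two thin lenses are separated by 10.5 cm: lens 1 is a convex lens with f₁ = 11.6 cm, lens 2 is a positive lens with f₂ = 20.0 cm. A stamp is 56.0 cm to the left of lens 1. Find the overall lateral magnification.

m = -0.217

Lens 1: 1/d_i1 = 1/(11.6) − 1/(56.0) = 0.06835, so d_i1 = 14.63 cm; m₁ = −d_i1/d_o1 = -0.2613.
d_o2 = 10.5 − (14.63) = -4.130 cm (virtual object).
Lens 2: 1/d_i2 = 1/(20.0) − 1/(-4.130) = 0.2921, so d_i2 = 3.423 cm; m₂ = −d_i2/d_o2 = +0.8288.
m = m₁·m₂ = (-0.2613)(+0.8288) = -0.217.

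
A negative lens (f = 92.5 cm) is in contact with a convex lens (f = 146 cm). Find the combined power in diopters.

P = -0.396 D

P₁ = 1/f₁ = 1/(-0.925 m) = -1.081 D; P₂ = 1/f₂ = 1/(1.46 m) = +0.6849 D.
For thin lenses in contact, P = P₁ + P₂ = (-1.081) + (+0.6849) = -0.396 D.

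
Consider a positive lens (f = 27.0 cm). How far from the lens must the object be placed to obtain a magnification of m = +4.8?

m = −d_i/d_o ⇒ d_i = −m·d_o.
1/f = 1/d_o + 1/d_i = 1/d_o − 1/(m·d_o) = (1 − 1/m)/d_o, so d_o = f(1 − 1/m) = (27.00)(1 − 1/(+4.8)) = 21.4 cm.

21.4 cm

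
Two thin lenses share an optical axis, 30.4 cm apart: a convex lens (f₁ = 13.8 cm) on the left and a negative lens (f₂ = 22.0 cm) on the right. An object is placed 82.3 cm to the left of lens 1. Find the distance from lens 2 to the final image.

8.49 cm

Lens 1: 1/d_i1 = 1/f₁ − 1/d_o1 = 1/(13.8) − 1/(82.3) = 0.06031, so d_i1 = 16.58 cm.
The intermediate image is 16.58 cm to the right of lens 1, which is 30.4 − (16.58) = 13.82 cm to the left of lens 2, so d_o2 = +13.82 cm.
Lens 2 is diverging, so f₂ = −22.0 cm.
Lens 2: 1/d_i2 = 1/f₂ − 1/d_o2 = 1/(-22.0) − 1/(13.82) = -0.1178, so d_i2 = -8.49 cm.
The final image is virtual, 8.49 cm to the left of lens 2 (overall magnification ≈ -0.12).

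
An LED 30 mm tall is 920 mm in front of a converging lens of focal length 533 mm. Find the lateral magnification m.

m = -1.38

1/d_i = 1/f − 1/d_o = 1/(533.0) − 1/(920) = 0.0007892, so d_i = 1267 mm.
m = −d_i/d_o = −(1267)/(920) = -1.38.
The image is real, inverted and enlarged, on the far side of the lens.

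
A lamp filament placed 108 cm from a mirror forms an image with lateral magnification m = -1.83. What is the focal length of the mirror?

f = 69.8 cm (concave)

m = −d_i/d_o ⇒ d_i = −m·d_o = −(-1.83)·(108) = 197.6 cm.
1/f = 1/d_o + 1/d_i = 1/(108) + 1/(197.6) = 0.01432, so f = 69.8 cm.
Since f is positive, the mirror is concave.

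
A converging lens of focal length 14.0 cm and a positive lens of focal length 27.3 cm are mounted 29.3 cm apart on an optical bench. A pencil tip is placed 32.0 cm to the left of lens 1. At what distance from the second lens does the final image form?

5.26 cm

Lens 1: 1/d_i1 = 1/f₁ − 1/d_o1 = 1/(14.0) − 1/(32.0) = 0.04018, so d_i1 = 24.89 cm.
The intermediate image is 24.89 cm to the right of lens 1, which is 29.3 − (24.89) = 4.410 cm to the left of lens 2, so d_o2 = +4.410 cm.
Lens 2: 1/d_i2 = 1/f₂ − 1/d_o2 = 1/(27.3) − 1/(4.410) = -0.1901, so d_i2 = -5.26 cm.
The final image is virtual, 5.26 cm to the left of lens 2 (overall magnification ≈ -0.93).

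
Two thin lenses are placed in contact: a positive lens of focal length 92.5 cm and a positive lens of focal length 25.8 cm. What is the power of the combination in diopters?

P = +4.96 D

P₁ = 1/f₁ = 1/(0.925 m) = +1.081 D; P₂ = 1/f₂ = 1/(0.258 m) = +3.876 D.
For thin lenses in contact, P = P₁ + P₂ = (+1.081) + (+3.876) = +4.96 D.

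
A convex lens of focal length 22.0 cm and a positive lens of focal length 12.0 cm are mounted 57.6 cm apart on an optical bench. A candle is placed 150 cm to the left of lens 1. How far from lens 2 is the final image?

19.3 cm

Lens 1: 1/d_i1 = 1/f₁ − 1/d_o1 = 1/(22.0) − 1/(150) = 0.03879, so d_i1 = 25.78 cm.
The intermediate image is 25.78 cm to the right of lens 1, which is 57.6 − (25.78) = 31.82 cm to the left of lens 2, so d_o2 = +31.82 cm.
Lens 2: 1/d_i2 = 1/f₂ − 1/d_o2 = 1/(12.0) − 1/(31.82) = 0.05191, so d_i2 = 19.3 cm.
The final image is real, 19.3 cm to the right of lens 2 (overall magnification ≈ 0.10).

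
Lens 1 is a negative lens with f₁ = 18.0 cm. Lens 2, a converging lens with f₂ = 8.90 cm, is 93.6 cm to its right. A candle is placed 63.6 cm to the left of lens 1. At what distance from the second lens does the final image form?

9.70 cm

Lens 1 is diverging, so f₁ = −18.0 cm.
Lens 1: 1/d_i1 = 1/f₁ − 1/d_o1 = 1/(-18.0) − 1/(63.6) = -0.07128, so d_i1 = -14.03 cm.
The intermediate image is 14.03 cm to the left of lens 1 (virtual), which is 93.6 − (-14.03) = 107.6 cm to the left of lens 2, so d_o2 = +107.6 cm.
Lens 2: 1/d_i2 = 1/f₂ − 1/d_o2 = 1/(8.90) − 1/(107.6) = 0.1031, so d_i2 = 9.70 cm.
The final image is real, 9.70 cm to the right of lens 2 (overall magnification ≈ -0.020).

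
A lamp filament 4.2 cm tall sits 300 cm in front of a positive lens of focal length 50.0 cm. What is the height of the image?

1/d_i = 1/f − 1/d_o = 1/(50.00) − 1/(300) = 0.01667, so d_i = 60.00 cm.
m = −d_i/d_o = -0.2000.
|h_i| = |m|·h_o = 0.2000 × 4.2 = 0.840 cm. The image is real, inverted and reduced, on the far side of the lens.

0.840 cm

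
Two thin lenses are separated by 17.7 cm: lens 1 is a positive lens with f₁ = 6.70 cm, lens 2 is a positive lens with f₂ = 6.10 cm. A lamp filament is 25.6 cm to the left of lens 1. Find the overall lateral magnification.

Lens 1: 1/d_i1 = 1/(6.70) − 1/(25.6) = 0.1102, so d_i1 = 9.075 cm; m₁ = −d_i1/d_o1 = -0.3545.
d_o2 = 17.7 − (9.075) = 8.625 cm.
Lens 2: 1/d_i2 = 1/(6.10) − 1/(8.625) = 0.04799, so d_i2 = 20.84 cm; m₂ = −d_i2/d_o2 = -2.416.
m = m₁·m₂ = (-0.3545)(-2.416) = +0.856.

m = +0.856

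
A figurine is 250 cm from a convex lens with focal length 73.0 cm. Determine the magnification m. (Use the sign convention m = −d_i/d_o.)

1/d_i = 1/f − 1/d_o = 1/(73.00) − 1/(250) = 0.009699, so d_i = 103.1 cm.
m = −d_i/d_o = −(103.1)/(250) = -0.412.
The image is real, inverted and reduced, on the far side of the lens.

m = -0.412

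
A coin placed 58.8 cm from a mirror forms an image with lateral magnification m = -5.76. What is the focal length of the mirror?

m = −d_i/d_o ⇒ d_i = −m·d_o = −(-5.76)·(58.8) = 338.7 cm.
1/f = 1/d_o + 1/d_i = 1/(58.8) + 1/(338.7) = 0.01996, so f = 50.1 cm.
Since f is positive, the mirror is concave.

f = 50.1 cm (concave)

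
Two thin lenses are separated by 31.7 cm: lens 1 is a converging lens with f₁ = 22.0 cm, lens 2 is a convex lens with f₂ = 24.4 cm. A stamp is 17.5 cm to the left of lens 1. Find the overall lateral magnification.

m = -1.28

Lens 1: 1/d_i1 = 1/(22.0) − 1/(17.5) = -0.01169, so d_i1 = -85.56 cm; m₁ = −d_i1/d_o1 = +4.889.
d_o2 = 31.7 − (-85.56) = 117.3 cm.
Lens 2: 1/d_i2 = 1/(24.4) − 1/(117.3) = 0.03246, so d_i2 = 30.81 cm; m₂ = −d_i2/d_o2 = -0.2626.
m = m₁·m₂ = (+4.889)(-0.2626) = -1.28.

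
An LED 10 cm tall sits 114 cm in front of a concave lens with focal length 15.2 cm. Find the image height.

1.18 cm

For a concave lens, f = -15.2 cm.
1/d_i = 1/f − 1/d_o = 1/(-15.20) − 1/(114) = -0.07456, so d_i = -13.41 cm.
m = −d_i/d_o = +0.1176.
|h_i| = |m|·h_o = 0.1176 × 10 = 1.18 cm. The image is virtual, upright and reduced, on the same side as the object.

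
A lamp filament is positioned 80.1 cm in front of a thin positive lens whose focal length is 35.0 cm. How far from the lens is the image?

62.2 cm

Thin-lens equation: 1/d_i = 1/f − 1/d_o = 1/(35.00) − 1/(80.1) = 0.02857 − 0.01248 = 0.01609, so d_i = 62.2 cm.
The image is real, inverted and reduced, on the far side of the lens.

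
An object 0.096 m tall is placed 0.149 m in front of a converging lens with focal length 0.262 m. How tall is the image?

0.223 m

1/d_i = 1/f − 1/d_o = 1/(0.2620) − 1/(0.149) = -2.895, so d_i = -0.3455 m.
m = −d_i/d_o = +2.319.
|h_i| = |m|·h_o = 2.319 × 0.096 = 0.223 m. The image is virtual, upright and enlarged, on the same side as the object.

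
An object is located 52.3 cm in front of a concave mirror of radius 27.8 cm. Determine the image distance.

18.9 cm

f = R/2 = 27.8/2 = 13.90 cm.
Mirror equation: 1/d_i = 1/f − 1/d_o = 1/(13.90) − 1/(52.3) = 0.07194 − 0.01912 = 0.05282, so d_i = 18.9 cm.
The image is real, inverted and reduced, in front of the mirror.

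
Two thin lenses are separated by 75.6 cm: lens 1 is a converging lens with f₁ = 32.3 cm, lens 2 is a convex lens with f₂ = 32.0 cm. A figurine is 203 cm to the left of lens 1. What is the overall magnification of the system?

m = +1.17

Lens 1: 1/d_i1 = 1/(32.3) − 1/(203) = 0.02603, so d_i1 = 38.41 cm; m₁ = −d_i1/d_o1 = -0.1892.
d_o2 = 75.6 − (38.41) = 37.19 cm.
Lens 2: 1/d_i2 = 1/(32.0) − 1/(37.19) = 0.004361, so d_i2 = 229.3 cm; m₂ = −d_i2/d_o2 = -6.166.
m = m₁·m₂ = (-0.1892)(-6.166) = +1.17.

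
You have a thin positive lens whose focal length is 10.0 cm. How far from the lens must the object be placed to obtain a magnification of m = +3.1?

6.77 cm

m = −d_i/d_o ⇒ d_i = −m·d_o.
1/f = 1/d_o + 1/d_i = 1/d_o − 1/(m·d_o) = (1 − 1/m)/d_o, so d_o = f(1 − 1/m) = (10.00)(1 − 1/(+3.1)) = 6.77 cm.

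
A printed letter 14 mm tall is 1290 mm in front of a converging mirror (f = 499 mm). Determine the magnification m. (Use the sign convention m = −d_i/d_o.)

m = -0.631

1/d_i = 1/f − 1/d_o = 1/(499.0) − 1/(1290) = 0.001229, so d_i = 813.8 mm.
m = −d_i/d_o = −(813.8)/(1290) = -0.631.
The image is real, inverted and reduced, in front of the mirror.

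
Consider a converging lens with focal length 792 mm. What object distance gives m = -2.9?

m = −d_i/d_o ⇒ d_i = −m·d_o.
1/f = 1/d_o + 1/d_i = 1/d_o − 1/(m·d_o) = (1 − 1/m)/d_o, so d_o = f(1 − 1/m) = (792.0)(1 − 1/(-2.9)) = 1070 mm.

1070 mm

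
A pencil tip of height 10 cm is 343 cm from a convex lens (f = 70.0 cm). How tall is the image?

2.56 cm

1/d_i = 1/f − 1/d_o = 1/(70.00) − 1/(343) = 0.01137, so d_i = 87.95 cm.
m = −d_i/d_o = -0.2564.
|h_i| = |m|·h_o = 0.2564 × 10 = 2.56 cm. The image is real, inverted and reduced, on the far side of the lens.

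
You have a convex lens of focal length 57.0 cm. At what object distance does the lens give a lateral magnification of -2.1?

84.1 cm

m = −d_i/d_o ⇒ d_i = −m·d_o.
1/f = 1/d_o + 1/d_i = 1/d_o − 1/(m·d_o) = (1 − 1/m)/d_o, so d_o = f(1 − 1/m) = (57.00)(1 − 1/(-2.1)) = 84.1 cm.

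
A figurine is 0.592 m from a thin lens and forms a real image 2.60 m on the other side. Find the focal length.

Real image ⇒ d_i = +2.60 m.
1/f = 1/d_o + 1/d_i = 1/(0.592) + 1/(2.60) = 2.074, so f = 0.482 m.
Since f is positive, the thin lens is converging.

f = 0.482 m (converging)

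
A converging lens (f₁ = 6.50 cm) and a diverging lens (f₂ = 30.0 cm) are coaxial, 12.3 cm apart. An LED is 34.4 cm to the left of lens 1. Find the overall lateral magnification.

Lens 1: 1/d_i1 = 1/(6.50) − 1/(34.4) = 0.1248, so d_i1 = 8.014 cm; m₁ = −d_i1/d_o1 = -0.2330.
d_o2 = 12.3 − (8.014) = 4.286 cm.
f₂ = −30.0 cm (diverging).
Lens 2: 1/d_i2 = 1/(-30.0) − 1/(4.286) = -0.2667, so d_i2 = -3.750 cm; m₂ = −d_i2/d_o2 = +0.8750.
m = m₁·m₂ = (-0.2330)(+0.8750) = -0.204.

m = -0.204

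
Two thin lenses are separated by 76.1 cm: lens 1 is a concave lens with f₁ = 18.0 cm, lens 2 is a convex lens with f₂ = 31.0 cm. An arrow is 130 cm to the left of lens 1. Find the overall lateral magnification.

m = -0.0619

f₁ = −18.0 cm (diverging).
Lens 1: 1/d_i1 = 1/(-18.0) − 1/(130) = -0.06325, so d_i1 = -15.81 cm; m₁ = −d_i1/d_o1 = +0.1216.
d_o2 = 76.1 − (-15.81) = 91.91 cm.
Lens 2: 1/d_i2 = 1/(31.0) − 1/(91.91) = 0.02138, so d_i2 = 46.78 cm; m₂ = −d_i2/d_o2 = -0.5089.
m = m₁·m₂ = (+0.1216)(-0.5089) = -0.0619.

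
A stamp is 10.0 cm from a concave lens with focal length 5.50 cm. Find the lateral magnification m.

For a concave lens, f = -5.50 cm.
1/d_i = 1/f − 1/d_o = 1/(-5.500) − 1/(10.0) = -0.2818, so d_i = -3.548 cm.
m = −d_i/d_o = −(-3.548)/(10.0) = +0.355.
The image is virtual, upright and reduced, on the same side as the object.

m = +0.355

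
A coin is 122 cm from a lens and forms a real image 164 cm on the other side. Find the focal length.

Real image ⇒ d_i = +164 cm.
1/f = 1/d_o + 1/d_i = 1/(122) + 1/(164) = 0.01429, so f = 70.0 cm.
Since f is positive, the lens is converging.

f = 70.0 cm (converging)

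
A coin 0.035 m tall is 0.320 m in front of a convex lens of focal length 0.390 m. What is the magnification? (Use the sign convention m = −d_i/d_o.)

1/d_i = 1/f − 1/d_o = 1/(0.3900) − 1/(0.320) = -0.5609, so d_i = -1.783 m.
m = −d_i/d_o = −(-1.783)/(0.320) = +5.57.
The image is virtual, upright and enlarged, on the same side as the object.

m = +5.57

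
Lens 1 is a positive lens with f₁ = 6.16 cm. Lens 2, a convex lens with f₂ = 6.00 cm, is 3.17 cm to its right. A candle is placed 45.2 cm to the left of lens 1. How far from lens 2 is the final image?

Lens 1: 1/d_i1 = 1/f₁ − 1/d_o1 = 1/(6.16) − 1/(45.2) = 0.1402, so d_i1 = 7.132 cm.
The intermediate image is 7.132 cm to the right of lens 1, which lies 3.962 cm to the right of lens 2 — a virtual object — so d_o2 = −3.962 cm.
Lens 2: 1/d_i2 = 1/f₂ − 1/d_o2 = 1/(6.00) − 1/(-3.962) = 0.4191, so d_i2 = 2.39 cm.
The final image is real, 2.39 cm to the right of lens 2 (overall magnification ≈ -0.095).

2.39 cm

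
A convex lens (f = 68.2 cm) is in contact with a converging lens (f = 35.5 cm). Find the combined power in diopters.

P₁ = 1/f₁ = 1/(0.682 m) = +1.466 D; P₂ = 1/f₂ = 1/(0.355 m) = +2.817 D.
For thin lenses in contact, P = P₁ + P₂ = (+1.466) + (+2.817) = +4.28 D.

P = +4.28 D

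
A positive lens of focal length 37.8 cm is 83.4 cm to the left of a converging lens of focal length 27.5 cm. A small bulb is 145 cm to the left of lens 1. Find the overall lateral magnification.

m = +2.03

Lens 1: 1/d_i1 = 1/(37.8) − 1/(145) = 0.01956, so d_i1 = 51.13 cm; m₁ = −d_i1/d_o1 = -0.3526.
d_o2 = 83.4 − (51.13) = 32.27 cm.
Lens 2: 1/d_i2 = 1/(27.5) − 1/(32.27) = 0.005375, so d_i2 = 186.0 cm; m₂ = −d_i2/d_o2 = -5.765.
m = m₁·m₂ = (-0.3526)(-5.765) = +2.03.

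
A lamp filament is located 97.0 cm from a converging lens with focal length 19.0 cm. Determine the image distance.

23.6 cm

Lens equation: 1/d_i = 1/f − 1/d_o = 1/(19.00) − 1/(97.0) = 0.05263 − 0.01031 = 0.04232, so d_i = 23.6 cm.
The image is real, inverted and reduced, on the far side of the lens.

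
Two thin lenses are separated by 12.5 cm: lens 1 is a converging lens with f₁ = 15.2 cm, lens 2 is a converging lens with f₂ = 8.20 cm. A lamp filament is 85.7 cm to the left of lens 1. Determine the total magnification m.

Lens 1: 1/d_i1 = 1/(15.2) − 1/(85.7) = 0.05412, so d_i1 = 18.48 cm; m₁ = −d_i1/d_o1 = -0.2156.
d_o2 = 12.5 − (18.48) = -5.980 cm (virtual object).
Lens 2: 1/d_i2 = 1/(8.20) − 1/(-5.980) = 0.2892, so d_i2 = 3.458 cm; m₂ = −d_i2/d_o2 = +0.5783.
m = m₁·m₂ = (-0.2156)(+0.5783) = -0.125.

m = -0.125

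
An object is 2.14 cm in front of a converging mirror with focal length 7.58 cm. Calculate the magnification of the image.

1/d_i = 1/f − 1/d_o = 1/(7.580) − 1/(2.14) = -0.3354, so d_i = -2.982 cm.
m = −d_i/d_o = −(-2.982)/(2.14) = +1.39.
The image is virtual, upright and enlarged, behind the mirror.

m = +1.39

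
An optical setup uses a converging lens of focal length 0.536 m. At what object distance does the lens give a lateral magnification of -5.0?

0.643 m

m = −d_i/d_o ⇒ d_i = −m·d_o.
1/f = 1/d_o + 1/d_i = 1/d_o − 1/(m·d_o) = (1 − 1/m)/d_o, so d_o = f(1 − 1/m) = (0.5360)(1 − 1/(-5.0)) = 0.643 m.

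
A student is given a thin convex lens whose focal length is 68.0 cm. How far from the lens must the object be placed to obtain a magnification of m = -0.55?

192 cm

m = −d_i/d_o ⇒ d_i = −m·d_o.
1/f = 1/d_o + 1/d_i = 1/d_o − 1/(m·d_o) = (1 − 1/m)/d_o, so d_o = f(1 − 1/m) = (68.00)(1 − 1/(-0.55)) = 192 cm.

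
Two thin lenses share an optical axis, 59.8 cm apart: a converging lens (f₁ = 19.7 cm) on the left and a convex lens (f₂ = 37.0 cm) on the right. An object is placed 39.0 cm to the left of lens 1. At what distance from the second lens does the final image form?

Lens 1: 1/d_i1 = 1/f₁ − 1/d_o1 = 1/(19.7) − 1/(39.0) = 0.02512, so d_i1 = 39.81 cm.
The intermediate image is 39.81 cm to the right of lens 1, which is 59.8 − (39.81) = 19.99 cm to the left of lens 2, so d_o2 = +19.99 cm.
Lens 2: 1/d_i2 = 1/f₂ − 1/d_o2 = 1/(37.0) − 1/(19.99) = -0.02300, so d_i2 = -43.5 cm.
The final image is virtual, 43.5 cm to the left of lens 2 (overall magnification ≈ -2.2).

43.5 cm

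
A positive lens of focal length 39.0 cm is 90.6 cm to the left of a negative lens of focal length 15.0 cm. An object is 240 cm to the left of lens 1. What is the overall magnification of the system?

Lens 1: 1/d_i1 = 1/(39.0) − 1/(240) = 0.02147, so d_i1 = 46.57 cm; m₁ = −d_i1/d_o1 = -0.1940.
d_o2 = 90.6 − (46.57) = 44.03 cm.
f₂ = −15.0 cm (diverging).
Lens 2: 1/d_i2 = 1/(-15.0) − 1/(44.03) = -0.08938, so d_i2 = -11.19 cm; m₂ = −d_i2/d_o2 = +0.2541.
m = m₁·m₂ = (-0.1940)(+0.2541) = -0.0493.

m = -0.0493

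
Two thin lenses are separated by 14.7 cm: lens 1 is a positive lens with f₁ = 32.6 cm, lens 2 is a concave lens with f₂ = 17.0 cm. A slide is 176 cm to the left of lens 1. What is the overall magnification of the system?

m = +0.465

Lens 1: 1/d_i1 = 1/(32.6) − 1/(176) = 0.02499, so d_i1 = 40.01 cm; m₁ = −d_i1/d_o1 = -0.2273.
d_o2 = 14.7 − (40.01) = -25.31 cm (virtual object).
f₂ = −17.0 cm (diverging).
Lens 2: 1/d_i2 = 1/(-17.0) − 1/(-25.31) = -0.01931, so d_i2 = -51.78 cm; m₂ = −d_i2/d_o2 = -2.046.
m = m₁·m₂ = (-0.2273)(-2.046) = +0.465.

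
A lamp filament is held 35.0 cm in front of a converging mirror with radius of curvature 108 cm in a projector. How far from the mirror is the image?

f = R/2 = 108/2 = 54.00 cm.
Mirror equation: 1/v = 1/f − 1/u = 1/(54.00) − 1/(35.0) = 0.01852 − 0.02857 = -0.01005, so v = -99.5 cm.
The image is virtual, upright and enlarged, behind the mirror.

99.5 cm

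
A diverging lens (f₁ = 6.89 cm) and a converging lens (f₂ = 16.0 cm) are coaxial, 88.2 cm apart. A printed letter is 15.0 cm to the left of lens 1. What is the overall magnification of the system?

m = -0.0655

f₁ = −6.89 cm (diverging).
Lens 1: 1/d_i1 = 1/(-6.89) − 1/(15.0) = -0.2118, so d_i1 = -4.721 cm; m₁ = −d_i1/d_o1 = +0.3147.
d_o2 = 88.2 − (-4.721) = 92.92 cm.
Lens 2: 1/d_i2 = 1/(16.0) − 1/(92.92) = 0.05174, so d_i2 = 19.33 cm; m₂ = −d_i2/d_o2 = -0.2080.
m = m₁·m₂ = (+0.3147)(-0.2080) = -0.0655.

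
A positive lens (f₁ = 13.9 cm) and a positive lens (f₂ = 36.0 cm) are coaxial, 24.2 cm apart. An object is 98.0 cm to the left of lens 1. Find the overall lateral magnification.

m = -0.213

Lens 1: 1/d_i1 = 1/(13.9) − 1/(98.0) = 0.06174, so d_i1 = 16.20 cm; m₁ = −d_i1/d_o1 = -0.1653.
d_o2 = 24.2 − (16.20) = 8.000 cm.
Lens 2: 1/d_i2 = 1/(36.0) − 1/(8.000) = -0.09722, so d_i2 = -10.29 cm; m₂ = −d_i2/d_o2 = +1.286.
m = m₁·m₂ = (-0.1653)(+1.286) = -0.213.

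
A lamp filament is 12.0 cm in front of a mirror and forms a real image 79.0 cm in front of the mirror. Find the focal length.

f = 10.4 cm (concave)

Real image ⇒ d_i = +79.0 cm.
1/f = 1/d_o + 1/d_i = 1/(12.0) + 1/(79.0) = 0.09599, so f = 10.4 cm.
Since f is positive, the mirror is concave.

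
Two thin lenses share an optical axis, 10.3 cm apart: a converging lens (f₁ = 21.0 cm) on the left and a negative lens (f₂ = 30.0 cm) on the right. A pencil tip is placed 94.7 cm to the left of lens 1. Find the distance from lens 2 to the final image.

Lens 1: 1/d_i1 = 1/f₁ − 1/d_o1 = 1/(21.0) − 1/(94.7) = 0.03706, so d_i1 = 26.98 cm.
The intermediate image is 26.98 cm to the right of lens 1, which lies 16.68 cm to the right of lens 2 — a virtual object — so d_o2 = −16.68 cm.
Lens 2 is diverging, so f₂ = −30.0 cm.
Lens 2: 1/d_i2 = 1/f₂ − 1/d_o2 = 1/(-30.0) − 1/(-16.68) = 0.02662, so d_i2 = 37.6 cm.
The final image is real, 37.6 cm to the right of lens 2 (overall magnification ≈ -0.64).

37.6 cm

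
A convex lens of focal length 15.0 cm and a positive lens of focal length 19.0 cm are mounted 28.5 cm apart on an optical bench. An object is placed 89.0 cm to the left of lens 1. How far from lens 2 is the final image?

Lens 1: 1/d_i1 = 1/f₁ − 1/d_o1 = 1/(15.0) − 1/(89.0) = 0.05543, so d_i1 = 18.04 cm.
The intermediate image is 18.04 cm to the right of lens 1, which is 28.5 − (18.04) = 10.46 cm to the left of lens 2, so d_o2 = +10.46 cm.
Lens 2: 1/d_i2 = 1/f₂ − 1/d_o2 = 1/(19.0) − 1/(10.46) = -0.04297, so d_i2 = -23.3 cm.
The final image is virtual, 23.3 cm to the left of lens 2 (overall magnification ≈ -0.45).

23.3 cm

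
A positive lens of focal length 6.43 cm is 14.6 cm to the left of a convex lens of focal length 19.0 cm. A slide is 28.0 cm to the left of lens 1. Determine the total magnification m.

m = -0.444

Lens 1: 1/d_i1 = 1/(6.43) − 1/(28.0) = 0.1198, so d_i1 = 8.347 cm; m₁ = −d_i1/d_o1 = -0.2981.
d_o2 = 14.6 − (8.347) = 6.253 cm.
Lens 2: 1/d_i2 = 1/(19.0) − 1/(6.253) = -0.1073, so d_i2 = -9.320 cm; m₂ = −d_i2/d_o2 = +1.491.
m = m₁·m₂ = (-0.2981)(+1.491) = -0.444.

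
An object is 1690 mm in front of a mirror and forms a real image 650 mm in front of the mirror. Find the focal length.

f = 469 mm (concave)

Real image ⇒ d_i = +650 mm.
1/f = 1/d_o + 1/d_i = 1/(1690) + 1/(650) = 0.002130, so f = 469 mm.
Since f is positive, the mirror is concave.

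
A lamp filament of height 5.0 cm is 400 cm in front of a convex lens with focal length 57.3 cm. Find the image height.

1/d_i = 1/f − 1/d_o = 1/(57.30) − 1/(400) = 0.01495, so d_i = 66.88 cm.
m = −d_i/d_o = -0.1672.
|h_i| = |m|·h_o = 0.1672 × 5.0 = 0.836 cm. The image is real, inverted and reduced, on the far side of the lens.

0.836 cm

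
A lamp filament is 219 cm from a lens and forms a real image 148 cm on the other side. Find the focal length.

Real image ⇒ d_i = +148 cm.
1/f = 1/d_o + 1/d_i = 1/(219) + 1/(148) = 0.01132, so f = 88.3 cm.
Since f is positive, the lens is converging.

f = 88.3 cm (converging)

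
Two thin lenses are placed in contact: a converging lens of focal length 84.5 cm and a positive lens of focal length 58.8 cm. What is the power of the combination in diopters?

P = +2.88 D

P₁ = 1/f₁ = 1/(0.845 m) = +1.183 D; P₂ = 1/f₂ = 1/(0.588 m) = +1.701 D.
For thin lenses in contact, P = P₁ + P₂ = (+1.183) + (+1.701) = +2.88 D.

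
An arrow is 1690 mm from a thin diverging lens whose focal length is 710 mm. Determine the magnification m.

For a diverging lens, f = -710 mm.
1/d_i = 1/f − 1/d_o = 1/(-710.0) − 1/(1690) = -0.002000, so d_i = -500.0 mm.
m = −d_i/d_o = −(-500.0)/(1690) = +0.296.
The image is virtual, upright and reduced, on the same side as the object.

m = +0.296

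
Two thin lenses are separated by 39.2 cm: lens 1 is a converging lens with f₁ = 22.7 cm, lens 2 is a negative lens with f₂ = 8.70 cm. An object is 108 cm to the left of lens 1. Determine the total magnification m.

m = -0.121

Lens 1: 1/d_i1 = 1/(22.7) − 1/(108) = 0.03479, so d_i1 = 28.74 cm; m₁ = −d_i1/d_o1 = -0.2661.
d_o2 = 39.2 − (28.74) = 10.46 cm.
f₂ = −8.70 cm (diverging).
Lens 2: 1/d_i2 = 1/(-8.70) − 1/(10.46) = -0.2105, so d_i2 = -4.750 cm; m₂ = −d_i2/d_o2 = +0.4541.
m = m₁·m₂ = (-0.2661)(+0.4541) = -0.121.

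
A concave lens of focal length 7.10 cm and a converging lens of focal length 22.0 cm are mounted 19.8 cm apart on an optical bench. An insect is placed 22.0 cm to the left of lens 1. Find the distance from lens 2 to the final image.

175 cm

Lens 1 is diverging, so f₁ = −7.10 cm.
Lens 1: 1/d_i1 = 1/f₁ − 1/d_o1 = 1/(-7.10) − 1/(22.0) = -0.1863, so d_i1 = -5.368 cm.
The intermediate image is 5.368 cm to the left of lens 1 (virtual), which is 19.8 − (-5.368) = 25.17 cm to the left of lens 2, so d_o2 = +25.17 cm.
Lens 2: 1/d_i2 = 1/f₂ − 1/d_o2 = 1/(22.0) − 1/(25.17) = 0.005725, so d_i2 = 175 cm.
The final image is real, 175 cm to the right of lens 2 (overall magnification ≈ -1.7).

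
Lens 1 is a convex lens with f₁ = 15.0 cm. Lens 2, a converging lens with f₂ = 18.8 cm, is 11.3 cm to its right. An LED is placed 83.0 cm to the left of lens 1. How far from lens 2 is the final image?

Lens 1: 1/d_i1 = 1/f₁ − 1/d_o1 = 1/(15.0) − 1/(83.0) = 0.05462, so d_i1 = 18.31 cm.
The intermediate image is 18.31 cm to the right of lens 1, which lies 7.010 cm to the right of lens 2 — a virtual object — so d_o2 = −7.010 cm.
Lens 2: 1/d_i2 = 1/f₂ − 1/d_o2 = 1/(18.8) − 1/(-7.010) = 0.1958, so d_i2 = 5.11 cm.
The final image is real, 5.11 cm to the right of lens 2 (overall magnification ≈ -0.16).

5.11 cm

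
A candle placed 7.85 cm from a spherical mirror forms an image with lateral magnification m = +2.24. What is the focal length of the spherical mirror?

m = −d_i/d_o ⇒ d_i = −m·d_o = −(+2.24)·(7.85) = -17.58 cm.
1/f = 1/d_o + 1/d_i = 1/(7.85) + 1/(-17.58) = 0.07051, so f = 14.2 cm.
Since f is positive, the spherical mirror is concave.

f = 14.2 cm (concave)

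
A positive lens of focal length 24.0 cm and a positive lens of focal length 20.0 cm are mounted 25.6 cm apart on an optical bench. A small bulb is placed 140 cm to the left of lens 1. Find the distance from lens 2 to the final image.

2.88 cm

Lens 1: 1/d_i1 = 1/f₁ − 1/d_o1 = 1/(24.0) − 1/(140) = 0.03452, so d_i1 = 28.97 cm.
The intermediate image is 28.97 cm to the right of lens 1, which lies 3.370 cm to the right of lens 2 — a virtual object — so d_o2 = −3.370 cm.
Lens 2: 1/d_i2 = 1/f₂ − 1/d_o2 = 1/(20.0) − 1/(-3.370) = 0.3467, so d_i2 = 2.88 cm.
The final image is real, 2.88 cm to the right of lens 2 (overall magnification ≈ -0.18).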